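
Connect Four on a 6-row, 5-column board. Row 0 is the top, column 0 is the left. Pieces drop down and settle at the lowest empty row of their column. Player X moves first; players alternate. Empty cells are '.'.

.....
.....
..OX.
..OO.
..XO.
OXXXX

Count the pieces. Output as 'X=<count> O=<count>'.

X=6 O=5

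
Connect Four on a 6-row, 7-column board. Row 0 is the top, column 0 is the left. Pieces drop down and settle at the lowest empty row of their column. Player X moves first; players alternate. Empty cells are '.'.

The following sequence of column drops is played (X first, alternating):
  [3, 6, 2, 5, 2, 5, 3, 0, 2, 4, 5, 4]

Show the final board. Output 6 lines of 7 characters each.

Answer: .......
.......
.......
..X..X.
..XXOO.
O.XXOOO

Derivation:
Move 1: X drops in col 3, lands at row 5
Move 2: O drops in col 6, lands at row 5
Move 3: X drops in col 2, lands at row 5
Move 4: O drops in col 5, lands at row 5
Move 5: X drops in col 2, lands at row 4
Move 6: O drops in col 5, lands at row 4
Move 7: X drops in col 3, lands at row 4
Move 8: O drops in col 0, lands at row 5
Move 9: X drops in col 2, lands at row 3
Move 10: O drops in col 4, lands at row 5
Move 11: X drops in col 5, lands at row 3
Move 12: O drops in col 4, lands at row 4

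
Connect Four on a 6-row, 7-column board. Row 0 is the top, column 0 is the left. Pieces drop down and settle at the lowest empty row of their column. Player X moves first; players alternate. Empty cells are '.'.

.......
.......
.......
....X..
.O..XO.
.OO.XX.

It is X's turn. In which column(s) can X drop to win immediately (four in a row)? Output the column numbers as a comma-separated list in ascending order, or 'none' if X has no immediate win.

Answer: 4

Derivation:
col 0: drop X → no win
col 1: drop X → no win
col 2: drop X → no win
col 3: drop X → no win
col 4: drop X → WIN!
col 5: drop X → no win
col 6: drop X → no win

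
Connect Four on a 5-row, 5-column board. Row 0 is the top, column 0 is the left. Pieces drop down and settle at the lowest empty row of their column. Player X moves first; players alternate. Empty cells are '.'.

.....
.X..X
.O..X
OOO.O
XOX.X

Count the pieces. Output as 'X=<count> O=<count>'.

X=6 O=6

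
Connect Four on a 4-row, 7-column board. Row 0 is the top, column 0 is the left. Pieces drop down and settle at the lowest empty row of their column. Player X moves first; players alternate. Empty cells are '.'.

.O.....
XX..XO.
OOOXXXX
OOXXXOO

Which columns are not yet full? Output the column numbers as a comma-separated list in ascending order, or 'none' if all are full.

col 0: top cell = '.' → open
col 1: top cell = 'O' → FULL
col 2: top cell = '.' → open
col 3: top cell = '.' → open
col 4: top cell = '.' → open
col 5: top cell = '.' → open
col 6: top cell = '.' → open

Answer: 0,2,3,4,5,6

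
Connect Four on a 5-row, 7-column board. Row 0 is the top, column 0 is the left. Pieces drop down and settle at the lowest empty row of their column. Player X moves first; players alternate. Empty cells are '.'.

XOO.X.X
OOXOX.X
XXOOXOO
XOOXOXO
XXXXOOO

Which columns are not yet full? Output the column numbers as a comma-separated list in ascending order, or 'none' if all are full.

Answer: 3,5

Derivation:
col 0: top cell = 'X' → FULL
col 1: top cell = 'O' → FULL
col 2: top cell = 'O' → FULL
col 3: top cell = '.' → open
col 4: top cell = 'X' → FULL
col 5: top cell = '.' → open
col 6: top cell = 'X' → FULL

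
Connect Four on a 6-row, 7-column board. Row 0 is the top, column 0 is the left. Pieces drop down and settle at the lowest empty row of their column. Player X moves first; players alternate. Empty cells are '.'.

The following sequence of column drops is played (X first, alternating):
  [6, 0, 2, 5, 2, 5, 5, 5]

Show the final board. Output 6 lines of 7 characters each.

Move 1: X drops in col 6, lands at row 5
Move 2: O drops in col 0, lands at row 5
Move 3: X drops in col 2, lands at row 5
Move 4: O drops in col 5, lands at row 5
Move 5: X drops in col 2, lands at row 4
Move 6: O drops in col 5, lands at row 4
Move 7: X drops in col 5, lands at row 3
Move 8: O drops in col 5, lands at row 2

Answer: .......
.......
.....O.
.....X.
..X..O.
O.X..OX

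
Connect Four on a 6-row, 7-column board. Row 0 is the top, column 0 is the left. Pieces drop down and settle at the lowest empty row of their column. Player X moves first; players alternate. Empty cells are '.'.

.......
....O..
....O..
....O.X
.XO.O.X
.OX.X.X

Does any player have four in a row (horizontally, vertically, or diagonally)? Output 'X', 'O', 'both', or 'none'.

O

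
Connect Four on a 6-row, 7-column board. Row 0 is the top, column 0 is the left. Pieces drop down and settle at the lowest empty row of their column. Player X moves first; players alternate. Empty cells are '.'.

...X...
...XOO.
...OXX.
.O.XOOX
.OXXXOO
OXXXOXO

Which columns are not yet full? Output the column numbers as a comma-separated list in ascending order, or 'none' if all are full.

col 0: top cell = '.' → open
col 1: top cell = '.' → open
col 2: top cell = '.' → open
col 3: top cell = 'X' → FULL
col 4: top cell = '.' → open
col 5: top cell = '.' → open
col 6: top cell = '.' → open

Answer: 0,1,2,4,5,6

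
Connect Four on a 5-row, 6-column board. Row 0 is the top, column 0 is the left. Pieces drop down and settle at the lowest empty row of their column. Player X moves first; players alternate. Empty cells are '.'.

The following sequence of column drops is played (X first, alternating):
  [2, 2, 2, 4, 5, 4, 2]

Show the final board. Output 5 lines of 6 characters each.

Answer: ......
..X...
..X...
..O.O.
..X.OX

Derivation:
Move 1: X drops in col 2, lands at row 4
Move 2: O drops in col 2, lands at row 3
Move 3: X drops in col 2, lands at row 2
Move 4: O drops in col 4, lands at row 4
Move 5: X drops in col 5, lands at row 4
Move 6: O drops in col 4, lands at row 3
Move 7: X drops in col 2, lands at row 1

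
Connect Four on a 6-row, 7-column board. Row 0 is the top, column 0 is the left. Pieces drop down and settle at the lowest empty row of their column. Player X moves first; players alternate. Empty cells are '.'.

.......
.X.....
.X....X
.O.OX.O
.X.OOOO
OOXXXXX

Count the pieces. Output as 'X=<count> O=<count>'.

X=10 O=9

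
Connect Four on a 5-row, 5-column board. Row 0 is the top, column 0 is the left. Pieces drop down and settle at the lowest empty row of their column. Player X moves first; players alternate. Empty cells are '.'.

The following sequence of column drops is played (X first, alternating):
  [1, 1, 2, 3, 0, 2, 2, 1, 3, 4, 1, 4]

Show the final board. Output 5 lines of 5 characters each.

Move 1: X drops in col 1, lands at row 4
Move 2: O drops in col 1, lands at row 3
Move 3: X drops in col 2, lands at row 4
Move 4: O drops in col 3, lands at row 4
Move 5: X drops in col 0, lands at row 4
Move 6: O drops in col 2, lands at row 3
Move 7: X drops in col 2, lands at row 2
Move 8: O drops in col 1, lands at row 2
Move 9: X drops in col 3, lands at row 3
Move 10: O drops in col 4, lands at row 4
Move 11: X drops in col 1, lands at row 1
Move 12: O drops in col 4, lands at row 3

Answer: .....
.X...
.OX..
.OOXO
XXXOO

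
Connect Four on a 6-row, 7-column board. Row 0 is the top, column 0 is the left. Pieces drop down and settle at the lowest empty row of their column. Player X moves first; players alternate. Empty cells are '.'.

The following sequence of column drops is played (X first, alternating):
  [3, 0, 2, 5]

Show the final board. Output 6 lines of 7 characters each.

Answer: .......
.......
.......
.......
.......
O.XX.O.

Derivation:
Move 1: X drops in col 3, lands at row 5
Move 2: O drops in col 0, lands at row 5
Move 3: X drops in col 2, lands at row 5
Move 4: O drops in col 5, lands at row 5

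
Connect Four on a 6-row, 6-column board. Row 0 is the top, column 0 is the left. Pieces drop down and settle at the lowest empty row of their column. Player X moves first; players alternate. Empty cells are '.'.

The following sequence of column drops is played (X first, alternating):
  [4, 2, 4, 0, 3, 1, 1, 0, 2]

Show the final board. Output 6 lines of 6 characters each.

Answer: ......
......
......
......
OXX.X.
OOOXX.

Derivation:
Move 1: X drops in col 4, lands at row 5
Move 2: O drops in col 2, lands at row 5
Move 3: X drops in col 4, lands at row 4
Move 4: O drops in col 0, lands at row 5
Move 5: X drops in col 3, lands at row 5
Move 6: O drops in col 1, lands at row 5
Move 7: X drops in col 1, lands at row 4
Move 8: O drops in col 0, lands at row 4
Move 9: X drops in col 2, lands at row 4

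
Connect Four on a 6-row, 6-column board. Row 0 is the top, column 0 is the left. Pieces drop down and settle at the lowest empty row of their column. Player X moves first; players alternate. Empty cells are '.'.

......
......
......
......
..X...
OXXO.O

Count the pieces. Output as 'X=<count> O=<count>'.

X=3 O=3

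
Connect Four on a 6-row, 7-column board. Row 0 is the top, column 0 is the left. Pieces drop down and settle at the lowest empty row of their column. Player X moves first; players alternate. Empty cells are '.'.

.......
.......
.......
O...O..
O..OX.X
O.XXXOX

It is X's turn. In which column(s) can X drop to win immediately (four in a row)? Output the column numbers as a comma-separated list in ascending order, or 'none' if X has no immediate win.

col 0: drop X → no win
col 1: drop X → WIN!
col 2: drop X → no win
col 3: drop X → no win
col 4: drop X → no win
col 5: drop X → no win
col 6: drop X → no win

Answer: 1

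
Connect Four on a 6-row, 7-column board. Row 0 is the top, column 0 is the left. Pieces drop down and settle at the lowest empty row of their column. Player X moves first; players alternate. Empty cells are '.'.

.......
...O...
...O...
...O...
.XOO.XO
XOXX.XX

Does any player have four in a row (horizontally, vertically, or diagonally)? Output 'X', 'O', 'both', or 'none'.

O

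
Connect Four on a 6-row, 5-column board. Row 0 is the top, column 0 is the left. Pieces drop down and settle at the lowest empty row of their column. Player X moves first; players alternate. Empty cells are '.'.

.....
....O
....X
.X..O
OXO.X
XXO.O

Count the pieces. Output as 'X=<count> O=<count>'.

X=6 O=6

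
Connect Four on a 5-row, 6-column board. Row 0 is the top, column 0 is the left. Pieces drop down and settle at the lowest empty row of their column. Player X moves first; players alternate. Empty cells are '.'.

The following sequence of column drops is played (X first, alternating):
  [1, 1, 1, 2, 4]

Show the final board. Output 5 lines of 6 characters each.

Move 1: X drops in col 1, lands at row 4
Move 2: O drops in col 1, lands at row 3
Move 3: X drops in col 1, lands at row 2
Move 4: O drops in col 2, lands at row 4
Move 5: X drops in col 4, lands at row 4

Answer: ......
......
.X....
.O....
.XO.X.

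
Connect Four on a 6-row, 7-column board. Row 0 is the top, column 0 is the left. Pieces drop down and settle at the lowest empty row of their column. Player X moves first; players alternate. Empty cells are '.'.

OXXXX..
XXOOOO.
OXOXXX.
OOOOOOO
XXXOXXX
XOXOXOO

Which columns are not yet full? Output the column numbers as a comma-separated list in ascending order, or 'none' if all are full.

col 0: top cell = 'O' → FULL
col 1: top cell = 'X' → FULL
col 2: top cell = 'X' → FULL
col 3: top cell = 'X' → FULL
col 4: top cell = 'X' → FULL
col 5: top cell = '.' → open
col 6: top cell = '.' → open

Answer: 5,6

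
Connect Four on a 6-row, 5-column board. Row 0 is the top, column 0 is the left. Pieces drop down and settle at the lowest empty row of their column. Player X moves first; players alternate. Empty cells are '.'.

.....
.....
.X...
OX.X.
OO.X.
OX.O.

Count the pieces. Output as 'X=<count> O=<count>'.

X=5 O=5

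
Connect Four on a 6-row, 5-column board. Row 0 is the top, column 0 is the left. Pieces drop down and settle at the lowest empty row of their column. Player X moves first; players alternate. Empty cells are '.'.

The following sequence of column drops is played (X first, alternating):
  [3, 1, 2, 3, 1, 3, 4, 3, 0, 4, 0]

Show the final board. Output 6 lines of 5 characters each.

Move 1: X drops in col 3, lands at row 5
Move 2: O drops in col 1, lands at row 5
Move 3: X drops in col 2, lands at row 5
Move 4: O drops in col 3, lands at row 4
Move 5: X drops in col 1, lands at row 4
Move 6: O drops in col 3, lands at row 3
Move 7: X drops in col 4, lands at row 5
Move 8: O drops in col 3, lands at row 2
Move 9: X drops in col 0, lands at row 5
Move 10: O drops in col 4, lands at row 4
Move 11: X drops in col 0, lands at row 4

Answer: .....
.....
...O.
...O.
XX.OO
XOXXX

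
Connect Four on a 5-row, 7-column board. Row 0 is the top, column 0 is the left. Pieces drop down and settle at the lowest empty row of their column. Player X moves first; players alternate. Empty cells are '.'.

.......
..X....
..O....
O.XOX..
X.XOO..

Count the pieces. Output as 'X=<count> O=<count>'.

X=5 O=5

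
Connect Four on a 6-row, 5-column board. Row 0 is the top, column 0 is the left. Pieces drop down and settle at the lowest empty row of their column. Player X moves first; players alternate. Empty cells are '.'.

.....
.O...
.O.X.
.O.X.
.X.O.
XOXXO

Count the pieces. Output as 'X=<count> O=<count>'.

X=6 O=6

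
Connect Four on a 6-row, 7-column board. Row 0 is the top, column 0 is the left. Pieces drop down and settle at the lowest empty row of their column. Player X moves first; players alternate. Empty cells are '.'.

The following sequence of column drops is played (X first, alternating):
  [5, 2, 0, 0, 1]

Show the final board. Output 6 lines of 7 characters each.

Move 1: X drops in col 5, lands at row 5
Move 2: O drops in col 2, lands at row 5
Move 3: X drops in col 0, lands at row 5
Move 4: O drops in col 0, lands at row 4
Move 5: X drops in col 1, lands at row 5

Answer: .......
.......
.......
.......
O......
XXO..X.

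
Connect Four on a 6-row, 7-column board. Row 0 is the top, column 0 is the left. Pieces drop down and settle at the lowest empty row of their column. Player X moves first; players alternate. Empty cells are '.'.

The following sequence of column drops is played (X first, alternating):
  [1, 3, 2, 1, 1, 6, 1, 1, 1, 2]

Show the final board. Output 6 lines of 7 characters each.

Move 1: X drops in col 1, lands at row 5
Move 2: O drops in col 3, lands at row 5
Move 3: X drops in col 2, lands at row 5
Move 4: O drops in col 1, lands at row 4
Move 5: X drops in col 1, lands at row 3
Move 6: O drops in col 6, lands at row 5
Move 7: X drops in col 1, lands at row 2
Move 8: O drops in col 1, lands at row 1
Move 9: X drops in col 1, lands at row 0
Move 10: O drops in col 2, lands at row 4

Answer: .X.....
.O.....
.X.....
.X.....
.OO....
.XXO..O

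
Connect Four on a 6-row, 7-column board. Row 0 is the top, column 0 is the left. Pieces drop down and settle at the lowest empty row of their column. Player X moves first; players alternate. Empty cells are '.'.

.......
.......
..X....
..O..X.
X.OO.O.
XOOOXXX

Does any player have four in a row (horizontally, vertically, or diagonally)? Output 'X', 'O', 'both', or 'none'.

none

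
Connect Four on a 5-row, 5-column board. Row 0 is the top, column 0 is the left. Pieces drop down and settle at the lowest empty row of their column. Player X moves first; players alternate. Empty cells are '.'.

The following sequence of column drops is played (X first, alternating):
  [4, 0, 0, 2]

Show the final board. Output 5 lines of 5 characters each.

Answer: .....
.....
.....
X....
O.O.X

Derivation:
Move 1: X drops in col 4, lands at row 4
Move 2: O drops in col 0, lands at row 4
Move 3: X drops in col 0, lands at row 3
Move 4: O drops in col 2, lands at row 4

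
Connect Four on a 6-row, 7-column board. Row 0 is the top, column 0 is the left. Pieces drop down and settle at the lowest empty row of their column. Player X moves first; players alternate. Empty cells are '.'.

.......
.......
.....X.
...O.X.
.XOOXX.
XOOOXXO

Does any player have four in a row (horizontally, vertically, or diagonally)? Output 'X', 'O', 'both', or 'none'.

X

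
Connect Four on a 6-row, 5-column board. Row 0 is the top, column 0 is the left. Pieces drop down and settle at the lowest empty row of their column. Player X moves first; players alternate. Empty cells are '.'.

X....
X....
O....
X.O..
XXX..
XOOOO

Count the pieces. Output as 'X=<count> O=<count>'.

X=7 O=6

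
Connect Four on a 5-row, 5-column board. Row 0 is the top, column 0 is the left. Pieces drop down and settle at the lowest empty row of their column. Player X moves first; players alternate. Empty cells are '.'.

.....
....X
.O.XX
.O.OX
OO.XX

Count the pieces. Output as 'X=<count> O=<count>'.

X=6 O=5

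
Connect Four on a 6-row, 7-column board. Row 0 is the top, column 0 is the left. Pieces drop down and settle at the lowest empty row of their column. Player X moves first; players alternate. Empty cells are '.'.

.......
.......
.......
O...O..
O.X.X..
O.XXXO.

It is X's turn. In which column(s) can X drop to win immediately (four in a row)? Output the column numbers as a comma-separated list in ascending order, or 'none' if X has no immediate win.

col 0: drop X → no win
col 1: drop X → WIN!
col 2: drop X → no win
col 3: drop X → no win
col 4: drop X → no win
col 5: drop X → no win
col 6: drop X → no win

Answer: 1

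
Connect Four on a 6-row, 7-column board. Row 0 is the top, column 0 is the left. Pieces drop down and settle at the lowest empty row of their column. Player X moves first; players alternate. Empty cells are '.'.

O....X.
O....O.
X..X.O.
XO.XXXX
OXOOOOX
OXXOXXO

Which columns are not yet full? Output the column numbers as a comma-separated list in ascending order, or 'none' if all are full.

col 0: top cell = 'O' → FULL
col 1: top cell = '.' → open
col 2: top cell = '.' → open
col 3: top cell = '.' → open
col 4: top cell = '.' → open
col 5: top cell = 'X' → FULL
col 6: top cell = '.' → open

Answer: 1,2,3,4,6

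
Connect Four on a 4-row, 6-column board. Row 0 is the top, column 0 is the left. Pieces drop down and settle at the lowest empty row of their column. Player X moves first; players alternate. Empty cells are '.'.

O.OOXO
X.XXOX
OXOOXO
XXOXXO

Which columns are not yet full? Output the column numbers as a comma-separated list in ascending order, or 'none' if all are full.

Answer: 1

Derivation:
col 0: top cell = 'O' → FULL
col 1: top cell = '.' → open
col 2: top cell = 'O' → FULL
col 3: top cell = 'O' → FULL
col 4: top cell = 'X' → FULL
col 5: top cell = 'O' → FULL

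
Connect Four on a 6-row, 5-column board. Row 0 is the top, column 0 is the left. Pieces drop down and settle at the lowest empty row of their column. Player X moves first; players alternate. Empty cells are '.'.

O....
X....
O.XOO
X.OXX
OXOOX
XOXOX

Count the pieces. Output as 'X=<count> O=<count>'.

X=10 O=10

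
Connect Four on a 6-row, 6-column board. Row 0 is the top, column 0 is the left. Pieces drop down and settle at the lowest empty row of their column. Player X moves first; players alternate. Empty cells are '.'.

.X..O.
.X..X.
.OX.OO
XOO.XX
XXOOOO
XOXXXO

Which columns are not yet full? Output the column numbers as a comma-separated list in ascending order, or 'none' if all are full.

Answer: 0,2,3,5

Derivation:
col 0: top cell = '.' → open
col 1: top cell = 'X' → FULL
col 2: top cell = '.' → open
col 3: top cell = '.' → open
col 4: top cell = 'O' → FULL
col 5: top cell = '.' → open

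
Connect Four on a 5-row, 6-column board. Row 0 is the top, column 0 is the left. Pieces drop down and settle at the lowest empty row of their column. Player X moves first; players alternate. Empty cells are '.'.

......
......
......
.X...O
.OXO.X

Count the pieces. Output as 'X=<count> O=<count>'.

X=3 O=3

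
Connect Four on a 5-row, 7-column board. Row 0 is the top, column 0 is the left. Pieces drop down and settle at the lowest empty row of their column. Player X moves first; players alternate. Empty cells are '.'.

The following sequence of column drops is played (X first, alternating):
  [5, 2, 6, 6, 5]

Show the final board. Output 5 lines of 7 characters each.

Answer: .......
.......
.......
.....XO
..O..XX

Derivation:
Move 1: X drops in col 5, lands at row 4
Move 2: O drops in col 2, lands at row 4
Move 3: X drops in col 6, lands at row 4
Move 4: O drops in col 6, lands at row 3
Move 5: X drops in col 5, lands at row 3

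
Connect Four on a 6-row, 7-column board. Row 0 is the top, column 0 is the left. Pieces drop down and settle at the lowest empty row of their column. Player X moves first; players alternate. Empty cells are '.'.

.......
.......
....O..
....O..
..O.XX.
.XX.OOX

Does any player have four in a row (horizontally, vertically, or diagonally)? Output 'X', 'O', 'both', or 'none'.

none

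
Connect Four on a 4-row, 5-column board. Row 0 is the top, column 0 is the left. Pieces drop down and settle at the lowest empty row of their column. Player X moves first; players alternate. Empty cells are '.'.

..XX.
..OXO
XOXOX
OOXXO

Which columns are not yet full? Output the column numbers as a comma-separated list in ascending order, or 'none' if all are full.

col 0: top cell = '.' → open
col 1: top cell = '.' → open
col 2: top cell = 'X' → FULL
col 3: top cell = 'X' → FULL
col 4: top cell = '.' → open

Answer: 0,1,4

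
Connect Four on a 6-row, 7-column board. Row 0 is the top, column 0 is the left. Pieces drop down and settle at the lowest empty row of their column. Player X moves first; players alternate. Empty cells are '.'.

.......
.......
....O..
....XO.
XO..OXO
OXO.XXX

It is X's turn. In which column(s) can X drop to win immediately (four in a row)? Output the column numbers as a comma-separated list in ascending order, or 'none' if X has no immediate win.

col 0: drop X → no win
col 1: drop X → no win
col 2: drop X → no win
col 3: drop X → WIN!
col 4: drop X → no win
col 5: drop X → no win
col 6: drop X → no win

Answer: 3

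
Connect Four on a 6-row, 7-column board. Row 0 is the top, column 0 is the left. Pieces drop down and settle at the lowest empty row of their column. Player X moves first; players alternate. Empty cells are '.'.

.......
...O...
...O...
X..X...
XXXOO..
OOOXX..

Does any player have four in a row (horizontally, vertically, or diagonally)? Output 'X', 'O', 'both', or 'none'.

none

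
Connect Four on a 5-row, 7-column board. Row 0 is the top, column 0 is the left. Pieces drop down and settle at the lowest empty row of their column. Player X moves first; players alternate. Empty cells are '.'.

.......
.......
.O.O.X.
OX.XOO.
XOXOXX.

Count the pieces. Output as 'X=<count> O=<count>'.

X=7 O=7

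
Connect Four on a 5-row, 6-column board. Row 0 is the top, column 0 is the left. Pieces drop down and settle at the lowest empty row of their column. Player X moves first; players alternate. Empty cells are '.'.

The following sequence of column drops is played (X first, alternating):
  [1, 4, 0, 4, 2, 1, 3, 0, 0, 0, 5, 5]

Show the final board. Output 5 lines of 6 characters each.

Move 1: X drops in col 1, lands at row 4
Move 2: O drops in col 4, lands at row 4
Move 3: X drops in col 0, lands at row 4
Move 4: O drops in col 4, lands at row 3
Move 5: X drops in col 2, lands at row 4
Move 6: O drops in col 1, lands at row 3
Move 7: X drops in col 3, lands at row 4
Move 8: O drops in col 0, lands at row 3
Move 9: X drops in col 0, lands at row 2
Move 10: O drops in col 0, lands at row 1
Move 11: X drops in col 5, lands at row 4
Move 12: O drops in col 5, lands at row 3

Answer: ......
O.....
X.....
OO..OO
XXXXOX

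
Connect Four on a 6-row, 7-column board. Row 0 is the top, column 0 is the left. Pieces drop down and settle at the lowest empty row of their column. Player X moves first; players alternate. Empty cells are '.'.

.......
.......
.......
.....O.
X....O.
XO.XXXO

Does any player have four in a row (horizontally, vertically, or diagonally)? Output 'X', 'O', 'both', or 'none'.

none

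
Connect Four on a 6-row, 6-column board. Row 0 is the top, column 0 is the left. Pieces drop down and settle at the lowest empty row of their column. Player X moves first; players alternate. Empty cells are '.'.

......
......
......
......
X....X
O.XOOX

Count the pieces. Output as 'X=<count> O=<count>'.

X=4 O=3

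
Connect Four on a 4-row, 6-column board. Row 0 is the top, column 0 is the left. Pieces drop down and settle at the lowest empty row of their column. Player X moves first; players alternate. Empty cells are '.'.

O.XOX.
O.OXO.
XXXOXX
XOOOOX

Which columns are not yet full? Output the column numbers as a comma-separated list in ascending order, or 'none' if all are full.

Answer: 1,5

Derivation:
col 0: top cell = 'O' → FULL
col 1: top cell = '.' → open
col 2: top cell = 'X' → FULL
col 3: top cell = 'O' → FULL
col 4: top cell = 'X' → FULL
col 5: top cell = '.' → open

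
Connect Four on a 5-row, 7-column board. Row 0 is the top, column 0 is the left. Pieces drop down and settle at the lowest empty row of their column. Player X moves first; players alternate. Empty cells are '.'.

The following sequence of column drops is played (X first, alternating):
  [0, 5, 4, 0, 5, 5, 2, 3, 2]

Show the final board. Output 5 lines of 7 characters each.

Move 1: X drops in col 0, lands at row 4
Move 2: O drops in col 5, lands at row 4
Move 3: X drops in col 4, lands at row 4
Move 4: O drops in col 0, lands at row 3
Move 5: X drops in col 5, lands at row 3
Move 6: O drops in col 5, lands at row 2
Move 7: X drops in col 2, lands at row 4
Move 8: O drops in col 3, lands at row 4
Move 9: X drops in col 2, lands at row 3

Answer: .......
.......
.....O.
O.X..X.
X.XOXO.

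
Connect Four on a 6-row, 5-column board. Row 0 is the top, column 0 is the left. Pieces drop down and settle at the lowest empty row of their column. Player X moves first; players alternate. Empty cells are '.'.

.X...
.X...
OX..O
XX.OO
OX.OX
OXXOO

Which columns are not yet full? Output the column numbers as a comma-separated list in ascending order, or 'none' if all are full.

col 0: top cell = '.' → open
col 1: top cell = 'X' → FULL
col 2: top cell = '.' → open
col 3: top cell = '.' → open
col 4: top cell = '.' → open

Answer: 0,2,3,4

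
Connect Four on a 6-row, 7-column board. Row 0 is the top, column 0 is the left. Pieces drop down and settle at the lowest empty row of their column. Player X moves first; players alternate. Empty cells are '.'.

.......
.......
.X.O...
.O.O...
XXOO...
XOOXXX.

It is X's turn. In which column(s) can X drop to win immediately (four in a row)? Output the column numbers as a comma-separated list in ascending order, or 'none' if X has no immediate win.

Answer: 6

Derivation:
col 0: drop X → no win
col 1: drop X → no win
col 2: drop X → no win
col 3: drop X → no win
col 4: drop X → no win
col 5: drop X → no win
col 6: drop X → WIN!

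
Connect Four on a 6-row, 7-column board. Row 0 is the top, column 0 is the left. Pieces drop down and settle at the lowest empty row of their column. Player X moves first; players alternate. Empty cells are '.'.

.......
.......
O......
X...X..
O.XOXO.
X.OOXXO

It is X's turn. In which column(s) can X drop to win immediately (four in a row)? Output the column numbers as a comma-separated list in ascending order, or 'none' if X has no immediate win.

col 0: drop X → no win
col 1: drop X → no win
col 2: drop X → no win
col 3: drop X → no win
col 4: drop X → WIN!
col 5: drop X → no win
col 6: drop X → no win

Answer: 4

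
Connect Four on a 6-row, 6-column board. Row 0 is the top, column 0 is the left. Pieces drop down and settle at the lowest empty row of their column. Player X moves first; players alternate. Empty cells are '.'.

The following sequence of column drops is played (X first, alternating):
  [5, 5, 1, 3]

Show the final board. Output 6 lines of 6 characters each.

Move 1: X drops in col 5, lands at row 5
Move 2: O drops in col 5, lands at row 4
Move 3: X drops in col 1, lands at row 5
Move 4: O drops in col 3, lands at row 5

Answer: ......
......
......
......
.....O
.X.O.X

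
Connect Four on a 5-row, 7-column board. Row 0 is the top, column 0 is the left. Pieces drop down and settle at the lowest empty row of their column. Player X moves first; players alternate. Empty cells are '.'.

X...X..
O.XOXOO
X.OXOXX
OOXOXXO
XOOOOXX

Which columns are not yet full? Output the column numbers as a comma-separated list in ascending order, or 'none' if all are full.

col 0: top cell = 'X' → FULL
col 1: top cell = '.' → open
col 2: top cell = '.' → open
col 3: top cell = '.' → open
col 4: top cell = 'X' → FULL
col 5: top cell = '.' → open
col 6: top cell = '.' → open

Answer: 1,2,3,5,6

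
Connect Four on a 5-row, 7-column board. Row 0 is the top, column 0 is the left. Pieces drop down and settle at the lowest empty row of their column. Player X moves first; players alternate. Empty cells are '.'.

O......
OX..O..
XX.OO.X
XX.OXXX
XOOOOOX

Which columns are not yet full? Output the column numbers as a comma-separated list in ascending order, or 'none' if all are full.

Answer: 1,2,3,4,5,6

Derivation:
col 0: top cell = 'O' → FULL
col 1: top cell = '.' → open
col 2: top cell = '.' → open
col 3: top cell = '.' → open
col 4: top cell = '.' → open
col 5: top cell = '.' → open
col 6: top cell = '.' → open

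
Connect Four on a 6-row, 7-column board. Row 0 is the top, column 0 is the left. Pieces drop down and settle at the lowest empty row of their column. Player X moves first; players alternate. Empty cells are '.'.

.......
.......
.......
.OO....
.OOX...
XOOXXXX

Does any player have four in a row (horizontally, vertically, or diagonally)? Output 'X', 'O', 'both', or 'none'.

X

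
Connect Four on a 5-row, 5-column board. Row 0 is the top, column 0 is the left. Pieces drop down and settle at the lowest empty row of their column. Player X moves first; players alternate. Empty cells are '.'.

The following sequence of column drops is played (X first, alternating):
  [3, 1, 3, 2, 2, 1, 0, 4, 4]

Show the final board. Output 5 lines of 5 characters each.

Move 1: X drops in col 3, lands at row 4
Move 2: O drops in col 1, lands at row 4
Move 3: X drops in col 3, lands at row 3
Move 4: O drops in col 2, lands at row 4
Move 5: X drops in col 2, lands at row 3
Move 6: O drops in col 1, lands at row 3
Move 7: X drops in col 0, lands at row 4
Move 8: O drops in col 4, lands at row 4
Move 9: X drops in col 4, lands at row 3

Answer: .....
.....
.....
.OXXX
XOOXO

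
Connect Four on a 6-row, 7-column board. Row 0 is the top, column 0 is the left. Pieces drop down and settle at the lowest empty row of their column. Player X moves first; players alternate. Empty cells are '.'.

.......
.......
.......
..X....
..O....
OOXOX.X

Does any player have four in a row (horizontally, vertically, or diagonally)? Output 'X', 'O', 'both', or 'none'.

none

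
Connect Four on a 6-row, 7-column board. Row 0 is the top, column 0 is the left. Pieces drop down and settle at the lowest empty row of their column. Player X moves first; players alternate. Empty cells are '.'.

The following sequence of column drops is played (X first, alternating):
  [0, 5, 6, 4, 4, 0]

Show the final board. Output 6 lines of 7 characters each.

Answer: .......
.......
.......
.......
O...X..
X...OOX

Derivation:
Move 1: X drops in col 0, lands at row 5
Move 2: O drops in col 5, lands at row 5
Move 3: X drops in col 6, lands at row 5
Move 4: O drops in col 4, lands at row 5
Move 5: X drops in col 4, lands at row 4
Move 6: O drops in col 0, lands at row 4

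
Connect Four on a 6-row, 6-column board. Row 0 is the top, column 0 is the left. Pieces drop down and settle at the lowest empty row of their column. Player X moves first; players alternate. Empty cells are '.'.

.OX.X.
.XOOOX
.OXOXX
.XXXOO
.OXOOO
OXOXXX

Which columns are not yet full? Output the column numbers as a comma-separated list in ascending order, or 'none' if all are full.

Answer: 0,3,5

Derivation:
col 0: top cell = '.' → open
col 1: top cell = 'O' → FULL
col 2: top cell = 'X' → FULL
col 3: top cell = '.' → open
col 4: top cell = 'X' → FULL
col 5: top cell = '.' → open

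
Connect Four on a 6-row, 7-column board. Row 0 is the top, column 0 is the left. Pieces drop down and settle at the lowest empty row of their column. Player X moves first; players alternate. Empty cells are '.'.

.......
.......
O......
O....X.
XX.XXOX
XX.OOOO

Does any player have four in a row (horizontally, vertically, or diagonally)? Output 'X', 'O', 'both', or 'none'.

O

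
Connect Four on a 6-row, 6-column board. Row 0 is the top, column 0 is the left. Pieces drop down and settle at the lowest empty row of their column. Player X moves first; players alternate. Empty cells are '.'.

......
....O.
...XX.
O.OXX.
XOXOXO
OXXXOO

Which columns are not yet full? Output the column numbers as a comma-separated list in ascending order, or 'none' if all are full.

Answer: 0,1,2,3,4,5

Derivation:
col 0: top cell = '.' → open
col 1: top cell = '.' → open
col 2: top cell = '.' → open
col 3: top cell = '.' → open
col 4: top cell = '.' → open
col 5: top cell = '.' → open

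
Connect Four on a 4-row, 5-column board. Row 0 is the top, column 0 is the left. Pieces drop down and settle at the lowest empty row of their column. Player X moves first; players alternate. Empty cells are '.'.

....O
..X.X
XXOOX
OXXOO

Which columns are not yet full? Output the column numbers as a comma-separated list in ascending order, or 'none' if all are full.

Answer: 0,1,2,3

Derivation:
col 0: top cell = '.' → open
col 1: top cell = '.' → open
col 2: top cell = '.' → open
col 3: top cell = '.' → open
col 4: top cell = 'O' → FULL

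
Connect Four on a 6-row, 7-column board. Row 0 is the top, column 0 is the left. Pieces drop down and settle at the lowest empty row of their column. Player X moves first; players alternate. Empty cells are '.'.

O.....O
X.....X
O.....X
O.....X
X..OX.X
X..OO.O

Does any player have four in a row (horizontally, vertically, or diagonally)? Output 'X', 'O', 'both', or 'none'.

X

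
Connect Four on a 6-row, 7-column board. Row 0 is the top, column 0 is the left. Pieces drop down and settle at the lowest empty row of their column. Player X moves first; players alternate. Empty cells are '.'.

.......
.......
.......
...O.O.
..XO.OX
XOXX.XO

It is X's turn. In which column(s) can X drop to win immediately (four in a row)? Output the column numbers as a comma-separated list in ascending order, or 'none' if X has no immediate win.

col 0: drop X → no win
col 1: drop X → no win
col 2: drop X → no win
col 3: drop X → no win
col 4: drop X → WIN!
col 5: drop X → no win
col 6: drop X → no win

Answer: 4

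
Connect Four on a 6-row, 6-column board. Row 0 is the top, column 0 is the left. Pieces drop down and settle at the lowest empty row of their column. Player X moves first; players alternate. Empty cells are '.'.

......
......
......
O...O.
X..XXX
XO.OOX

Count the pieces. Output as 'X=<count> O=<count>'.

X=6 O=5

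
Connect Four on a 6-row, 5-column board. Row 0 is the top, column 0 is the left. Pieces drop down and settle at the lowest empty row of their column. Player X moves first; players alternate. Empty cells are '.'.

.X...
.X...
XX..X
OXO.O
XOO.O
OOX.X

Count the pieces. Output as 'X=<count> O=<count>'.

X=9 O=8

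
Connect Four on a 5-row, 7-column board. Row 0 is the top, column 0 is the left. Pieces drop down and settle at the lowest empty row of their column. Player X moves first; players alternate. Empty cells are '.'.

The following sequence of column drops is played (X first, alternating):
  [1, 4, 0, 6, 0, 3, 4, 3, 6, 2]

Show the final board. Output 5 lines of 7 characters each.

Move 1: X drops in col 1, lands at row 4
Move 2: O drops in col 4, lands at row 4
Move 3: X drops in col 0, lands at row 4
Move 4: O drops in col 6, lands at row 4
Move 5: X drops in col 0, lands at row 3
Move 6: O drops in col 3, lands at row 4
Move 7: X drops in col 4, lands at row 3
Move 8: O drops in col 3, lands at row 3
Move 9: X drops in col 6, lands at row 3
Move 10: O drops in col 2, lands at row 4

Answer: .......
.......
.......
X..OX.X
XXOOO.O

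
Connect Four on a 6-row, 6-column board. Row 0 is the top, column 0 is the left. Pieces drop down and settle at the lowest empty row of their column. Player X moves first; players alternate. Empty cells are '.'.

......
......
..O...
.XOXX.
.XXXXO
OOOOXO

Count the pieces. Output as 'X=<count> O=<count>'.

X=8 O=8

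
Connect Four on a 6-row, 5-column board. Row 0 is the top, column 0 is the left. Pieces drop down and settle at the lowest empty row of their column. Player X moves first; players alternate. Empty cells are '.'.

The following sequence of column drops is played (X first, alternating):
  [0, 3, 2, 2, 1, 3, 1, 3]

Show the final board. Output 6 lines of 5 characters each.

Move 1: X drops in col 0, lands at row 5
Move 2: O drops in col 3, lands at row 5
Move 3: X drops in col 2, lands at row 5
Move 4: O drops in col 2, lands at row 4
Move 5: X drops in col 1, lands at row 5
Move 6: O drops in col 3, lands at row 4
Move 7: X drops in col 1, lands at row 4
Move 8: O drops in col 3, lands at row 3

Answer: .....
.....
.....
...O.
.XOO.
XXXO.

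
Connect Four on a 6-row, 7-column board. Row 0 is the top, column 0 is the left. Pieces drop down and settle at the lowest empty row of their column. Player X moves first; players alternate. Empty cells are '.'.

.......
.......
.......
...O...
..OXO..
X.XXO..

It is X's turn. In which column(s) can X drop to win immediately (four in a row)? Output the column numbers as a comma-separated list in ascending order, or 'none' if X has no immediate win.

Answer: 1

Derivation:
col 0: drop X → no win
col 1: drop X → WIN!
col 2: drop X → no win
col 3: drop X → no win
col 4: drop X → no win
col 5: drop X → no win
col 6: drop X → no win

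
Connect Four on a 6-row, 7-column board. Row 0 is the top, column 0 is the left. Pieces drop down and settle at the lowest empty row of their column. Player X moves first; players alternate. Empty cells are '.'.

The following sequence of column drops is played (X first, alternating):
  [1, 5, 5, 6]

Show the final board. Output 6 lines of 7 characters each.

Answer: .......
.......
.......
.......
.....X.
.X...OO

Derivation:
Move 1: X drops in col 1, lands at row 5
Move 2: O drops in col 5, lands at row 5
Move 3: X drops in col 5, lands at row 4
Move 4: O drops in col 6, lands at row 5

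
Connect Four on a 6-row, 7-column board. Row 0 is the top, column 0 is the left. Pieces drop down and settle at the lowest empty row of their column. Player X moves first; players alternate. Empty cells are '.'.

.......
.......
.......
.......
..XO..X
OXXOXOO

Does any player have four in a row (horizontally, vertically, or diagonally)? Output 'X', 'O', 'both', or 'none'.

none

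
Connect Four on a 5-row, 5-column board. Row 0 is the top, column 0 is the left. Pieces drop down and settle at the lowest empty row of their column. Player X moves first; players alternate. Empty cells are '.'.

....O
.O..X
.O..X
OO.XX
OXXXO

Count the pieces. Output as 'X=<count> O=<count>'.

X=7 O=7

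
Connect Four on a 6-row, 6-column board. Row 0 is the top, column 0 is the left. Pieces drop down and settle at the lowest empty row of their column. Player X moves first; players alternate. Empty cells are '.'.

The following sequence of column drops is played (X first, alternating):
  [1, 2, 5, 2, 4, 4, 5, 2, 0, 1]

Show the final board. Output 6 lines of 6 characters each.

Answer: ......
......
......
..O...
.OO.OX
XXO.XX

Derivation:
Move 1: X drops in col 1, lands at row 5
Move 2: O drops in col 2, lands at row 5
Move 3: X drops in col 5, lands at row 5
Move 4: O drops in col 2, lands at row 4
Move 5: X drops in col 4, lands at row 5
Move 6: O drops in col 4, lands at row 4
Move 7: X drops in col 5, lands at row 4
Move 8: O drops in col 2, lands at row 3
Move 9: X drops in col 0, lands at row 5
Move 10: O drops in col 1, lands at row 4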